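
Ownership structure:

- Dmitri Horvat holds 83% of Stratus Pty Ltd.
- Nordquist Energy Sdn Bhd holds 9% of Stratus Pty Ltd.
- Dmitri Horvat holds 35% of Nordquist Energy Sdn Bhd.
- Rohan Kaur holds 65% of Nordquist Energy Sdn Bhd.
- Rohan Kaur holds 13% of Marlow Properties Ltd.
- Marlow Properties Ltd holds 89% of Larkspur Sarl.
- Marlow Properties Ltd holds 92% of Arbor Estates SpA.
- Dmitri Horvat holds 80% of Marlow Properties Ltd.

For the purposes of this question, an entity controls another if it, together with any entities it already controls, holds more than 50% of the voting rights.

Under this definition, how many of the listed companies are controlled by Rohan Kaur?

Rohan holds 65% of Nordquist, so Rohan controls Nordquist.
No other company's threshold is met.
Rohan controls 1 company.

1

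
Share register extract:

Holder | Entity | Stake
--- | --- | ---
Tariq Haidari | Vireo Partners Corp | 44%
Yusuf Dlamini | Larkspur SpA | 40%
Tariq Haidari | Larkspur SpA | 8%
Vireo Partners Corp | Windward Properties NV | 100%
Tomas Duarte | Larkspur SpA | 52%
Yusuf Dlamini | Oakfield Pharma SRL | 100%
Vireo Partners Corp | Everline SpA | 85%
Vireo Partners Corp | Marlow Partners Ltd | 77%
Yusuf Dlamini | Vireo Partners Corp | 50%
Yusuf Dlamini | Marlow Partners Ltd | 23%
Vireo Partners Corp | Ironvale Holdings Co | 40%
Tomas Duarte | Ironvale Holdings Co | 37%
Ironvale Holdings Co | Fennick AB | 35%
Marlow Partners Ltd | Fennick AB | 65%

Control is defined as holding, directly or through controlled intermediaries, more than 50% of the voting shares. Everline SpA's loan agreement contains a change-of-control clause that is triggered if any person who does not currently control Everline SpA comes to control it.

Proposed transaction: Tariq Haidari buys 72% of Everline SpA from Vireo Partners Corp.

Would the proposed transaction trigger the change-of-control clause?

Yes

The purchase adds only to Tariq's holdings (Vireo's stake shrinks), so Tariq is the only person who could newly come to control Everline.
Tariq's largest direct stake is 44% in Vireo, which does not meet the threshold, so Tariq controls no company.
Neither Tariq nor any entity Tariq controls holds any voting interest in Everline.
So before the transaction, Tariq does not control Everline.
After the purchase, Tariq holds 72% of Everline directly, and Vireo's stake falls to 13%.
Tariq holds 72% of Everline, so Tariq controls Everline.
Tariq did not control Everline before and does after, so the clause is triggered.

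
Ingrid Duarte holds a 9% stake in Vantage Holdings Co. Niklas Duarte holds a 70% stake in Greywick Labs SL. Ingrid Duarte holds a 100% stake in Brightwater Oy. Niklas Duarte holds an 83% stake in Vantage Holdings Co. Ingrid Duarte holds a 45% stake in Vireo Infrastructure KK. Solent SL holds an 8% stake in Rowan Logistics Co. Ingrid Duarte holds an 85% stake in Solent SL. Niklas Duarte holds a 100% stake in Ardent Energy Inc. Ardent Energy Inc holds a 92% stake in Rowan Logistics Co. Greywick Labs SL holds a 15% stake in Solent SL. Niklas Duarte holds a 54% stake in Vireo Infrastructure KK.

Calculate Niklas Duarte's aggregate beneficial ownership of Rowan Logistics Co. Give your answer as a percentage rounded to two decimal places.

Niklas reaches Rowan along 2 paths.
Via Ardent: 100% × 92% = 92%.
Via Greywick → Solent: 70% × 15% × 8% = 0.84%.
Total: 92% + 0.84% = 92.84%.

92.84%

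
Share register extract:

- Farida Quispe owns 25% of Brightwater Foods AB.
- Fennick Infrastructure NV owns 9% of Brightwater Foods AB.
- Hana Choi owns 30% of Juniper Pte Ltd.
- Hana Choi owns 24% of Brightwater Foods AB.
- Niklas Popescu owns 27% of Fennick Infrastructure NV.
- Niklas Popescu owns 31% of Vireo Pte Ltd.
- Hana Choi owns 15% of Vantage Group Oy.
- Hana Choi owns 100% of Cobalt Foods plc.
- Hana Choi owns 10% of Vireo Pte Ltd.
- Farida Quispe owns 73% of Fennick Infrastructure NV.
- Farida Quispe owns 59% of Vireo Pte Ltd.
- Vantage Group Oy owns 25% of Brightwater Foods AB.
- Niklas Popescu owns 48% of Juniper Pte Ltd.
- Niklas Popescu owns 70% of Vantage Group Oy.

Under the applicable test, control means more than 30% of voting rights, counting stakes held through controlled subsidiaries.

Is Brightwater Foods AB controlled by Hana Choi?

No

Hana holds 100% of Cobalt, so Hana controls Cobalt.
In Brightwater, Hana's side holds only 24%, not > 30%.
So Hana does not control Brightwater.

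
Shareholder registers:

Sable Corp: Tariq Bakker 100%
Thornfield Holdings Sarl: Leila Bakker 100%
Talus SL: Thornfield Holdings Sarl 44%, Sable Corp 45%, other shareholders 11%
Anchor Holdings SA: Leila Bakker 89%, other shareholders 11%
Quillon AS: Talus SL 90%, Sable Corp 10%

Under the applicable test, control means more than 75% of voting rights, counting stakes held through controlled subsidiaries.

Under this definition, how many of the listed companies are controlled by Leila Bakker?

Leila holds 100% of Thornfield, so Leila controls Thornfield.
Leila holds 89% of Anchor, so Leila controls Anchor.
No other company's threshold is met.
Leila controls 2 companies.

2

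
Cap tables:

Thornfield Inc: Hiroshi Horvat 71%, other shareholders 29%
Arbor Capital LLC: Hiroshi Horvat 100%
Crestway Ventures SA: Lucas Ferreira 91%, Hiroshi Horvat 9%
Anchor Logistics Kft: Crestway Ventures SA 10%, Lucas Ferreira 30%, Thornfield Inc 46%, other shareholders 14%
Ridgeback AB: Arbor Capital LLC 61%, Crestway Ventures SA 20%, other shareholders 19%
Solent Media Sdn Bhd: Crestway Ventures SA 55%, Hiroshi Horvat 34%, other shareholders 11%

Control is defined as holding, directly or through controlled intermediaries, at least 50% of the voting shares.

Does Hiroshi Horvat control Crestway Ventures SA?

No

Hiroshi holds 71% of Thornfield, so Hiroshi controls Thornfield.
Hiroshi holds 100% of Arbor, so Hiroshi controls Arbor.
Arbor holds 61% of Ridgeback, so Hiroshi controls Ridgeback.
In Crestway, Hiroshi's side holds only 9%, not ≥ 50%.
So Hiroshi does not control Crestway.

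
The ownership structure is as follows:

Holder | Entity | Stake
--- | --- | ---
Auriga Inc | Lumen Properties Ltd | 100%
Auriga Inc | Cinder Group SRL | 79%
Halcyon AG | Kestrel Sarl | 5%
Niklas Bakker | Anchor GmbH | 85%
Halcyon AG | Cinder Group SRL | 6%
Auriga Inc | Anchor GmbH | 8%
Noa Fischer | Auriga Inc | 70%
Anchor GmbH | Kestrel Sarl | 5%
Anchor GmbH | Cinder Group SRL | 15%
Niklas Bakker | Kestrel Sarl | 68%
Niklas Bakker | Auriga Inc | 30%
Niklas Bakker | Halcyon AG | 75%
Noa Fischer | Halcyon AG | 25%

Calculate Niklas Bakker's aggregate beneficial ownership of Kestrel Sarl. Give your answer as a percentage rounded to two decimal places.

Niklas reaches Kestrel along 4 paths.
Via Anchor: 85% × 5% = 4.25%.
Via Auriga → Anchor: 30% × 8% × 5% = 0.12%.
Via Halcyon: 75% × 5% = 3.75%.
Direct stake: 68% = 68%.
Total: 4.25% + 0.12% + 3.75% + 68% = 76.12%.

76.12%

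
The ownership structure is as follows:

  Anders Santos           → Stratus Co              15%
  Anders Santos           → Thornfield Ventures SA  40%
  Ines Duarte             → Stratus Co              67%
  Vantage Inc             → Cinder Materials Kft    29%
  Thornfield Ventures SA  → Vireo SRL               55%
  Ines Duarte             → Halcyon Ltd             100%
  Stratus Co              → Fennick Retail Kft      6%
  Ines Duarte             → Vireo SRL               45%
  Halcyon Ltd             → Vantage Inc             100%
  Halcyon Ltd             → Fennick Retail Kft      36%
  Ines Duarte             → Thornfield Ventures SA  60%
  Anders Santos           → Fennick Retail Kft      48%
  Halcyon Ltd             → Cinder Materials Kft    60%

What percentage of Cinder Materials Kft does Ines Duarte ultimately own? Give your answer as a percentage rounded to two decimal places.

89.00%

Ines reaches Cinder along 2 paths.
Via Halcyon → Vantage: 100% × 100% × 29% = 29%.
Via Halcyon: 100% × 60% = 60%.
Total: 29% + 60% = 89%.
Rounded: 89.00%.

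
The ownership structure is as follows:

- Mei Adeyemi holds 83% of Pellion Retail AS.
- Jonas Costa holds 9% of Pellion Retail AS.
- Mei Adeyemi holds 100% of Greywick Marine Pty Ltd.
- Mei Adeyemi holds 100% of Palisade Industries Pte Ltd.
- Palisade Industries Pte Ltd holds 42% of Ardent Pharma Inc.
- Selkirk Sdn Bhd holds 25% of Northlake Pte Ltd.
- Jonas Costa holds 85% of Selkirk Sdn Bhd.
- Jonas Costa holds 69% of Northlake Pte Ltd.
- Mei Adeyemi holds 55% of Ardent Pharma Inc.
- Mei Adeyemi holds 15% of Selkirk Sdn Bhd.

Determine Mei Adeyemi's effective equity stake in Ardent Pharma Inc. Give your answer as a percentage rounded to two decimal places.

Mei reaches Ardent along 2 paths.
Via Palisade: 100% × 42% = 42%.
Direct stake: 55% = 55%.
Total: 42% + 55% = 97%.
Rounded: 97.00%.

97.00%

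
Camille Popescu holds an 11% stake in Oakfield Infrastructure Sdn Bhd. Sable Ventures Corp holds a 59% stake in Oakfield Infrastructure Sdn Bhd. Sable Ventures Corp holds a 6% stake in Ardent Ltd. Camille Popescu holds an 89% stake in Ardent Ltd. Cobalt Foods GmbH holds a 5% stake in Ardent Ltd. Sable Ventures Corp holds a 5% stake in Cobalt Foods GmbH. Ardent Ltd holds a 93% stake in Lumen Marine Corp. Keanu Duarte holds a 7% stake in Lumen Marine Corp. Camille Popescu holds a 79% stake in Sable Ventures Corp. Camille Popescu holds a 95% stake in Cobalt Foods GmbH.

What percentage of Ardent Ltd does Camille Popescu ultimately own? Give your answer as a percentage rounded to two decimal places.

Camille reaches Ardent along 4 paths.
Direct stake: 89% = 89%.
Via Sable: 79% × 6% = 4.74%.
Via Cobalt: 95% × 5% = 4.75%.
Via Sable → Cobalt: 79% × 5% × 5% = 0.1975%.
Total: 89% + 4.74% + 4.75% + 0.1975% = 98.6875%.
Rounded: 98.69%.

98.69%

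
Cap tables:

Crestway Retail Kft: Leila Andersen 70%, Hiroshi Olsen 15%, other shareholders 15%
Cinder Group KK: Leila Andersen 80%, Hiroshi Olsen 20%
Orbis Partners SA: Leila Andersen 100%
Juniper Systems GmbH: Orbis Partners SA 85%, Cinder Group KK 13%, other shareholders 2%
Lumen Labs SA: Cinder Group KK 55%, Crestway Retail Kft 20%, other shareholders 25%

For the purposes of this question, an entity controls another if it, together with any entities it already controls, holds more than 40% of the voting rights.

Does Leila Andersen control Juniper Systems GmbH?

Leila holds 100% of Orbis, so Leila controls Orbis.
Leila holds 80% of Cinder, so Leila controls Cinder.
Orbis and Cinder together hold 85% + 13% = 98% of Juniper, so Leila controls Juniper.

Yes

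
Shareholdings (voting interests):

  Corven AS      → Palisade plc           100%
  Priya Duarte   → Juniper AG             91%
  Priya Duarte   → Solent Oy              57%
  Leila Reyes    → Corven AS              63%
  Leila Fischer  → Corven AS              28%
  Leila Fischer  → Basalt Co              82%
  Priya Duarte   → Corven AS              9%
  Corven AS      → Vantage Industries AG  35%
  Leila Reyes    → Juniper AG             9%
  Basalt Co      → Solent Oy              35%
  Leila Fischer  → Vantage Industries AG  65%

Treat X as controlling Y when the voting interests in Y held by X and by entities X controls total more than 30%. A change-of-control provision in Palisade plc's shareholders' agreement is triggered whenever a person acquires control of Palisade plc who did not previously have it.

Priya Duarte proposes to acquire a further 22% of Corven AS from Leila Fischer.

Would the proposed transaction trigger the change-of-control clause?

Yes

The purchase adds only to Priya's holdings (Leila Fischer's stake shrinks), so Priya is the only person who could newly come to control Palisade.
Priya holds 91% of Juniper, so Priya controls Juniper.
Priya holds 57% of Solent, so Priya controls Solent.
Neither Priya nor any entity Priya controls holds any voting interest in Palisade.
So before the transaction, Priya does not control Palisade.
After the purchase, Priya's direct stake in Corven rises to 9% + 22% = 31%, and Leila Fischer's stake falls to 6%.
Priya holds 31% of Corven, so Priya controls Corven.
Corven holds 100% of Palisade, so Priya controls Palisade.
Priya did not control Palisade before and does after, so the clause is triggered.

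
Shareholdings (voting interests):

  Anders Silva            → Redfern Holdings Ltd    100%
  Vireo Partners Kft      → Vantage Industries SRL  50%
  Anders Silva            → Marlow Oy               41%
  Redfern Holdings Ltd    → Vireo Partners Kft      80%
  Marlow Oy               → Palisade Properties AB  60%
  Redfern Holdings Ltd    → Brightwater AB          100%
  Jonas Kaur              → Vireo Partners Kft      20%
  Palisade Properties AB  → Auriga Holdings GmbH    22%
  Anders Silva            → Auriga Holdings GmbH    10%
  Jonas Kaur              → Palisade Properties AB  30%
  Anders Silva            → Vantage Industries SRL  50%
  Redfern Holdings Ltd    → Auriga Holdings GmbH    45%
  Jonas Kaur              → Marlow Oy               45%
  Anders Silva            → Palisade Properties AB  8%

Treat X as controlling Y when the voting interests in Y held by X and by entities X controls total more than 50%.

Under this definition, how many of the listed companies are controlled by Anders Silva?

Anders holds 100% of Redfern, so Anders controls Redfern.
Redfern holds 80% of Vireo, so Anders controls Vireo.
Redfern and Anders together hold 45% + 10% = 55% of Auriga, so Anders controls Auriga.
Anders and Vireo together hold 50% + 50% = 100% of Vantage, so Anders controls Vantage.
Redfern holds 100% of Brightwater, so Anders controls Brightwater.
No other company's threshold is met.
Anders controls 5 companies.

5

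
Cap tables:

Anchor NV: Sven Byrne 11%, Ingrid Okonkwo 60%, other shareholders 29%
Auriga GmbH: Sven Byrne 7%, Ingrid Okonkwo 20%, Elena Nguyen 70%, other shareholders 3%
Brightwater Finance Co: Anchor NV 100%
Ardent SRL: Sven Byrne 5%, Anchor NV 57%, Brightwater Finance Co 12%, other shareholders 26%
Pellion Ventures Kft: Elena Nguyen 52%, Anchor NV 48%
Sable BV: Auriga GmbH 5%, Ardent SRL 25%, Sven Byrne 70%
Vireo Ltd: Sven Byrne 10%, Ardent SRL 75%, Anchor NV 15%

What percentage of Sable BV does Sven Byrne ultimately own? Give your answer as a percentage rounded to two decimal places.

Sven reaches Sable along 5 paths.
Via Auriga: 7% × 5% = 0.35%.
Via Ardent: 5% × 25% = 1.25%.
Via Anchor → Ardent: 11% × 57% × 25% = 1.5675%.
Via Anchor → Brightwater → Ardent: 11% × 100% × 12% × 25% = 0.33%.
Direct stake: 70% = 70%.
Total: 0.35% + 1.25% + 1.5675% + 0.33% + 70% = 73.4975%.
Rounded: 73.50%.

73.50%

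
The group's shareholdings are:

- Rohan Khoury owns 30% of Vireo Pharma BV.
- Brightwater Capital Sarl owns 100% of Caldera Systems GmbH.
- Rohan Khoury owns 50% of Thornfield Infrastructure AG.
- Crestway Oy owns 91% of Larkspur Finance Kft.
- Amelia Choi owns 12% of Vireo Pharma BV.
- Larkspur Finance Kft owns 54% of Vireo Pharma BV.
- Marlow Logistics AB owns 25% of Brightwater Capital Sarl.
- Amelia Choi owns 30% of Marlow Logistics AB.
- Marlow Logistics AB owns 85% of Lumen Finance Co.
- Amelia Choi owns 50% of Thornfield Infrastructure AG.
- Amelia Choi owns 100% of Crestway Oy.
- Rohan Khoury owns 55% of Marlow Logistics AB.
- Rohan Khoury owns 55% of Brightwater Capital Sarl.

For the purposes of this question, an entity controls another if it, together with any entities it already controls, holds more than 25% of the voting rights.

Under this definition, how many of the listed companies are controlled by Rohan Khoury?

Rohan holds 55% of Marlow, so Rohan controls Marlow.
Marlow and Rohan together hold 25% + 55% = 80% of Brightwater, so Rohan controls Brightwater.
Rohan holds 50% of Thornfield, so Rohan controls Thornfield.
Rohan holds 30% of Vireo, so Rohan controls Vireo.
Brightwater holds 100% of Caldera, so Rohan controls Caldera.
Marlow holds 85% of Lumen, so Rohan controls Lumen.
No other company's threshold is met.
Rohan controls 6 companies.

6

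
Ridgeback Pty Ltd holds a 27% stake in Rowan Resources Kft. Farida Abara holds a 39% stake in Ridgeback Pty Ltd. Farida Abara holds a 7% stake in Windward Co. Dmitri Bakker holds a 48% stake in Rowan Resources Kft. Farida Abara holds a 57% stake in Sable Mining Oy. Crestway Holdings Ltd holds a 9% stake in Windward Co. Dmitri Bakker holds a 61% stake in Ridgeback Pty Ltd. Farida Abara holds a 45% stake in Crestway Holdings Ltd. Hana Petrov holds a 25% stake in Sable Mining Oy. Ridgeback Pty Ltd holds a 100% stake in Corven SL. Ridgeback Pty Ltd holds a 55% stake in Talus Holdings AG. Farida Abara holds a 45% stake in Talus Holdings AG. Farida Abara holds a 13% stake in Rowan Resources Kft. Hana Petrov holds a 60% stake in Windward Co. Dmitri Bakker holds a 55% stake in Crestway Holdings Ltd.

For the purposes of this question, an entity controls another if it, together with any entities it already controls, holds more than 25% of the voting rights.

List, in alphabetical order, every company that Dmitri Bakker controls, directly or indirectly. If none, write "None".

Corven SL, Crestway Holdings Ltd, Ridgeback Pty Ltd, Rowan Resources Kft, Talus Holdings AG

Dmitri holds 55% of Crestway, so Dmitri controls Crestway.
Dmitri holds 61% of Ridgeback, so Dmitri controls Ridgeback.
Ridgeback holds 100% of Corven, so Dmitri controls Corven.
Dmitri and Ridgeback together hold 48% + 27% = 75% of Rowan, so Dmitri controls Rowan.
Ridgeback holds 55% of Talus, so Dmitri controls Talus.
No other company's threshold is met.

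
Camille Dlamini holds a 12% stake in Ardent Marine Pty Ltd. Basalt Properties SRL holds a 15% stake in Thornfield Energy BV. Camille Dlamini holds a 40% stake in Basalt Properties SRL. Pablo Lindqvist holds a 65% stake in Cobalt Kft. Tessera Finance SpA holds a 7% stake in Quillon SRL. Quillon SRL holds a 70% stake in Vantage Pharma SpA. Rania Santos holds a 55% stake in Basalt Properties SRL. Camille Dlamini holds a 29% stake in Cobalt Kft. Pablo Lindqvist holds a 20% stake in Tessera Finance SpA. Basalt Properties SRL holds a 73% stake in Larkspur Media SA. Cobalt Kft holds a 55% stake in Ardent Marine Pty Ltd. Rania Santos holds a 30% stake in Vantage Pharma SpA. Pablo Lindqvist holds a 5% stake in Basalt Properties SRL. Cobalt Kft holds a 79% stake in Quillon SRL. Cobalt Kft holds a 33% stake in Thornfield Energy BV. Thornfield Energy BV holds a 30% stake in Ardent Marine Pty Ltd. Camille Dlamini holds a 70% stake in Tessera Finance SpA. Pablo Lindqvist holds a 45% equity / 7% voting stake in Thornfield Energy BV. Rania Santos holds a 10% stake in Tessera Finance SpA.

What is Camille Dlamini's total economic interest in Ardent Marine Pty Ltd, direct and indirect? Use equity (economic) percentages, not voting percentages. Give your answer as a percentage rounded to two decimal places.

Camille reaches Ardent along 4 paths.
Via Cobalt: 29% × 55% = 15.95%.
Via Cobalt → Thornfield: 29% × 33% × 30% = 2.871%.
Via Basalt → Thornfield: 40% × 15% × 30% = 1.8%.
Direct stake: 12% = 12%.
Total: 15.95% + 2.871% + 1.8% + 12% = 32.621%.
Rounded: 32.62%.

32.62%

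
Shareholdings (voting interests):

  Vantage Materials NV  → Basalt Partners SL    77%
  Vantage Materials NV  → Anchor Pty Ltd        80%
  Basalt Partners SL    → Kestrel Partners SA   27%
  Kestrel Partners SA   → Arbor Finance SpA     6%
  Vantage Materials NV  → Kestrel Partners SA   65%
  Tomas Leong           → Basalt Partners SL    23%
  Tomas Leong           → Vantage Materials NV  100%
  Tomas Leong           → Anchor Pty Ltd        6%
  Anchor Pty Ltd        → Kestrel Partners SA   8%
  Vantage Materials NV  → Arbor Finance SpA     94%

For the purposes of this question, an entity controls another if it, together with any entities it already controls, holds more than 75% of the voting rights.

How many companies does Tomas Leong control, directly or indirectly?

Tomas holds 100% of Vantage, so Tomas controls Vantage.
Tomas and Vantage together hold 23% + 77% = 100% of Basalt, so Tomas controls Basalt.
Tomas and Vantage together hold 6% + 80% = 86% of Anchor, so Tomas controls Anchor.
Anchor and Basalt and Vantage together hold 8% + 27% + 65% = 100% of Kestrel, so Tomas controls Kestrel.
Vantage and Kestrel together hold 94% + 6% = 100% of Arbor, so Tomas controls Arbor.
Tomas controls 5 companies.

5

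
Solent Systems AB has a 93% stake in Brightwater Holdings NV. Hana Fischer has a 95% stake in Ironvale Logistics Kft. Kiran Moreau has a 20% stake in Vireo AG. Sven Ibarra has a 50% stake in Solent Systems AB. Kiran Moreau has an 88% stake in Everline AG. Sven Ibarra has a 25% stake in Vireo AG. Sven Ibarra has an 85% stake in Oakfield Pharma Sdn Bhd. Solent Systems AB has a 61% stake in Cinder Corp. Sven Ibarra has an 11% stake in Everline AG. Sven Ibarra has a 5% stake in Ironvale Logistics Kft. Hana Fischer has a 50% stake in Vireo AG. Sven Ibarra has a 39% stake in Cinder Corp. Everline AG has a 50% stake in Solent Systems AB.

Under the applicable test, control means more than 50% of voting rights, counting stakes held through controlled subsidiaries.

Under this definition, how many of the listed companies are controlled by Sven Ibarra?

1

Sven holds 85% of Oakfield, so Sven controls Oakfield.
No other company's threshold is met.
Sven controls 1 company.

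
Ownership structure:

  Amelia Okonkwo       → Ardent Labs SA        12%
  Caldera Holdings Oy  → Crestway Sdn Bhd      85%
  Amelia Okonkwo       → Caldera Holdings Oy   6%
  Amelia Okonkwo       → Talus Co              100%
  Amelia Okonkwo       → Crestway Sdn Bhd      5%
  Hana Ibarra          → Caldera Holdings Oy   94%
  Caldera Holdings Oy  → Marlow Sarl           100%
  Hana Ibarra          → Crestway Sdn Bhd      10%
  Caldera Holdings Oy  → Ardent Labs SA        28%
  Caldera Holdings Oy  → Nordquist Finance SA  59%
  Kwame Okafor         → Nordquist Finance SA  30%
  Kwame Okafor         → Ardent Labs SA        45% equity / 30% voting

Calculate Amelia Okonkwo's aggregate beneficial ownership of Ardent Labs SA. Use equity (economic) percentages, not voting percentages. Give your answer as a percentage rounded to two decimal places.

Amelia reaches Ardent along 2 paths.
Via Caldera: 6% × 28% = 1.68%.
Direct stake: 12% = 12%.
Total: 1.68% + 12% = 13.68%.

13.68%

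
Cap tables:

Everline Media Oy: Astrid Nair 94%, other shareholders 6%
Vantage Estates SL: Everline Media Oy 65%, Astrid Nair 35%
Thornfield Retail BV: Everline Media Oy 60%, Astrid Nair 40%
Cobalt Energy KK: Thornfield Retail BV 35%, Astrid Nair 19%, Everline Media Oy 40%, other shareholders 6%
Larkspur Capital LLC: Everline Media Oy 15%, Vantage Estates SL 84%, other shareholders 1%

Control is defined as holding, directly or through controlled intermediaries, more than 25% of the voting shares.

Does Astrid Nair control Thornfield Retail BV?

Astrid holds 94% of Everline, so Astrid controls Everline.
Everline and Astrid together hold 60% + 40% = 100% of Thornfield, so Astrid controls Thornfield.

Yes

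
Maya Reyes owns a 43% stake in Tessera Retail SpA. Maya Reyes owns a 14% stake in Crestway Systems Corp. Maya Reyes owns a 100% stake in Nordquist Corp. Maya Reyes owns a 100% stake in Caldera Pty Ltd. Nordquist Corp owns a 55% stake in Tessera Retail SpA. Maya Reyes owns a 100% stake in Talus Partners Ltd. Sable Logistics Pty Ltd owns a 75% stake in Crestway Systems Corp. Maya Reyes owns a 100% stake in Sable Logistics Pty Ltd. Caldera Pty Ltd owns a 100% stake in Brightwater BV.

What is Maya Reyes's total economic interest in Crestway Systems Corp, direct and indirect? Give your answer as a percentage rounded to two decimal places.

89.00%

Maya reaches Crestway along 2 paths.
Direct stake: 14% = 14%.
Via Sable: 100% × 75% = 75%.
Total: 14% + 75% = 89%.
Rounded: 89.00%.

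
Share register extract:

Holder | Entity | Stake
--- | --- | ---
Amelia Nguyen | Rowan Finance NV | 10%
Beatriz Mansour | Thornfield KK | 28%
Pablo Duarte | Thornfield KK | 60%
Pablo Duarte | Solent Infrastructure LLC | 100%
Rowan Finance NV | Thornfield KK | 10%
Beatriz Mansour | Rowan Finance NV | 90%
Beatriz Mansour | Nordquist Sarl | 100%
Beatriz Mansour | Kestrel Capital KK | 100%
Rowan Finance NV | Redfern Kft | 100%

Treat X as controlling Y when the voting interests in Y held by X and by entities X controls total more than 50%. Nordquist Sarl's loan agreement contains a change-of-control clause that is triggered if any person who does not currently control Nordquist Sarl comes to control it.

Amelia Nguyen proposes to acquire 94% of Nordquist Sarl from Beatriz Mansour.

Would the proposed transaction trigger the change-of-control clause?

Yes

The purchase adds only to Amelia's holdings (Beatriz's stake shrinks), so Amelia is the only person who could newly come to control Nordquist.
Amelia's largest direct stake is 10% in Rowan, which does not meet the threshold, so Amelia controls no company.
Neither Amelia nor any entity Amelia controls holds any voting interest in Nordquist.
So before the transaction, Amelia does not control Nordquist.
After the purchase, Amelia holds 94% of Nordquist directly, and Beatriz's stake falls to 6%.
Amelia holds 94% of Nordquist, so Amelia controls Nordquist.
Amelia did not control Nordquist before and does after, so the clause is triggered.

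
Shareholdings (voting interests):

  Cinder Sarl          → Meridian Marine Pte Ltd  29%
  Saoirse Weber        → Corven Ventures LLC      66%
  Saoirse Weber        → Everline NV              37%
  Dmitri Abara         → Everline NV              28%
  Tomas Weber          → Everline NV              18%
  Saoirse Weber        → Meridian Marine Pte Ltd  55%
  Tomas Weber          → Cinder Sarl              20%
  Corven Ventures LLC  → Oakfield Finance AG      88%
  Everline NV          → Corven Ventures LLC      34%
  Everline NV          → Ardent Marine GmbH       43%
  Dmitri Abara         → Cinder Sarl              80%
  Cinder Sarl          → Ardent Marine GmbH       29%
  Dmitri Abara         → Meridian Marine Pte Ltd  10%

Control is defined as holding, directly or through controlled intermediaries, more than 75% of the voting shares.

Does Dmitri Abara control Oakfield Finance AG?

No

Dmitri holds 80% of Cinder, so Dmitri controls Cinder.
Neither Dmitri nor any entity Dmitri controls holds any voting interest in Oakfield.
So Dmitri does not control Oakfield.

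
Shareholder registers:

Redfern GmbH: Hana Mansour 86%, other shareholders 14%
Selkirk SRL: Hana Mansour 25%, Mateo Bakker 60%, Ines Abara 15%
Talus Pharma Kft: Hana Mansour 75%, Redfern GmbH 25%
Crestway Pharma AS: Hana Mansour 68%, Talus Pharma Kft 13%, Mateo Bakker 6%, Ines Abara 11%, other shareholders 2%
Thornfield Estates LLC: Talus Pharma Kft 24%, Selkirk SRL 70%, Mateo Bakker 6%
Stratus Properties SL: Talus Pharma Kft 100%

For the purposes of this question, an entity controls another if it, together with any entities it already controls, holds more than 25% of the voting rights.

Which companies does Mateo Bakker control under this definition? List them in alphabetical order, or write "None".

Mateo holds 60% of Selkirk, so Mateo controls Selkirk.
Selkirk and Mateo together hold 70% + 6% = 76% of Thornfield, so Mateo controls Thornfield.
No other company's threshold is met.

Selkirk SRL, Thornfield Estates LLC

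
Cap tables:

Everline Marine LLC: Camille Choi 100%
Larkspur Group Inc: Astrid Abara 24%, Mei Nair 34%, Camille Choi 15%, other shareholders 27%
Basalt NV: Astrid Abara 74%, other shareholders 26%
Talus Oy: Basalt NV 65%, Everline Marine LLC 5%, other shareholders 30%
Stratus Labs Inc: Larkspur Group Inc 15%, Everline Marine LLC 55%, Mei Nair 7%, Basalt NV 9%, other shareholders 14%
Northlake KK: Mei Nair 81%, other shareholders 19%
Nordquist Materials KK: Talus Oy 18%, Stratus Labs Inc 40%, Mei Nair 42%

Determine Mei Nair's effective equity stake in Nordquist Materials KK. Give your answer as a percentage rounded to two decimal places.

46.84%

Mei reaches Nordquist along 3 paths.
Via Larkspur → Stratus: 34% × 15% × 40% = 2.04%.
Via Stratus: 7% × 40% = 2.8%.
Direct stake: 42% = 42%.
Total: 2.04% + 2.8% + 42% = 46.84%.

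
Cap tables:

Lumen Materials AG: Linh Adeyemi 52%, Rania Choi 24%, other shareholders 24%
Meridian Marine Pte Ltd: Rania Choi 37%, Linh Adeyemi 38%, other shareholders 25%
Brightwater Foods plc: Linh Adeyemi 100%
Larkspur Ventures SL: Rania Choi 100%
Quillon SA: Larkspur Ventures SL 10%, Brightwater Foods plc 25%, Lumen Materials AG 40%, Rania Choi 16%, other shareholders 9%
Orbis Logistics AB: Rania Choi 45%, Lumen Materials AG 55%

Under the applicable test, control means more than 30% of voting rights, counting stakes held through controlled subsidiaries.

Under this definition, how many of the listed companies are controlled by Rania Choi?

Rania holds 37% of Meridian, so Rania controls Meridian.
Rania holds 100% of Larkspur, so Rania controls Larkspur.
Rania holds 45% of Orbis, so Rania controls Orbis.
No other company's threshold is met.
Rania controls 3 companies.

3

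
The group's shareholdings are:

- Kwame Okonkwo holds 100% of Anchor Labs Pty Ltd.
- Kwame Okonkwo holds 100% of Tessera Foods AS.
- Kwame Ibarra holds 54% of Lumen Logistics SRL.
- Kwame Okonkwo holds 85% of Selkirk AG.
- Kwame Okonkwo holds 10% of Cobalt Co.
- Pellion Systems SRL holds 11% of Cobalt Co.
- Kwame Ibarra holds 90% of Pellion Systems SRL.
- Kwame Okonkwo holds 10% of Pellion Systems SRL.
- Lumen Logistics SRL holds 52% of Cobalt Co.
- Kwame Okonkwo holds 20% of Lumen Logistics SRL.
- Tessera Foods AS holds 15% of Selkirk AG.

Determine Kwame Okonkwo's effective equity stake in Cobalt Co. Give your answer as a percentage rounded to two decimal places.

21.50%

Kwame Okonkwo reaches Cobalt along 3 paths.
Direct stake: 10% = 10%.
Via Pellion: 10% × 11% = 1.1%.
Via Lumen: 20% × 52% = 10.4%.
Total: 10% + 1.1% + 10.4% = 21.5%.
Rounded: 21.50%.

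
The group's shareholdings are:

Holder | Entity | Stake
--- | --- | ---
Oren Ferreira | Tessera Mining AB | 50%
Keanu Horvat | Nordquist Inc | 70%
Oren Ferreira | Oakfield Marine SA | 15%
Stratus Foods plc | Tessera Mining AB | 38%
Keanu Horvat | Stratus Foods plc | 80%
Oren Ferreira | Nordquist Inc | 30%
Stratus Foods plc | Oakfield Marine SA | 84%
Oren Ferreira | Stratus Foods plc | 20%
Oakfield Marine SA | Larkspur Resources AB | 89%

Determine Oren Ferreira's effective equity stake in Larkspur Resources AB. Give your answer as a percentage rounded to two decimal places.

Oren reaches Larkspur along 2 paths.
Via Oakfield: 15% × 89% = 13.35%.
Via Stratus → Oakfield: 20% × 84% × 89% = 14.952%.
Total: 13.35% + 14.952% = 28.302%.
Rounded: 28.30%.

28.30%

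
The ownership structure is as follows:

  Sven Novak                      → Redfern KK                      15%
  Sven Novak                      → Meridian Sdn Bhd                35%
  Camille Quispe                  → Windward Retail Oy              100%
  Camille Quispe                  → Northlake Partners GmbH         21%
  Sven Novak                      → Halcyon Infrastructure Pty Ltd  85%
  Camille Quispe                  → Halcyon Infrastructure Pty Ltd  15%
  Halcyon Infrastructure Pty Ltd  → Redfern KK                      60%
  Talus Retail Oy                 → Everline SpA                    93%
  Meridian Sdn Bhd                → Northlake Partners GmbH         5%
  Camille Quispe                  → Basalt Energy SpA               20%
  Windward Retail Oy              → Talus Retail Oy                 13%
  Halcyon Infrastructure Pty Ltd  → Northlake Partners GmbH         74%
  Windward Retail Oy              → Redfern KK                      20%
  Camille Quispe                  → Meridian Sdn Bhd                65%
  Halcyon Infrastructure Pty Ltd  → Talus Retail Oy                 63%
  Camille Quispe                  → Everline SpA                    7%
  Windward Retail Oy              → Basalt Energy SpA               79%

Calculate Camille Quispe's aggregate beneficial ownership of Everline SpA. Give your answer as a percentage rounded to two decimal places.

27.88%

Camille reaches Everline along 3 paths.
Via Windward → Talus: 100% × 13% × 93% = 12.09%.
Via Halcyon → Talus: 15% × 63% × 93% = 8.7885%.
Direct stake: 7% = 7%.
Total: 12.09% + 8.7885% + 7% = 27.8785%.
Rounded: 27.88%.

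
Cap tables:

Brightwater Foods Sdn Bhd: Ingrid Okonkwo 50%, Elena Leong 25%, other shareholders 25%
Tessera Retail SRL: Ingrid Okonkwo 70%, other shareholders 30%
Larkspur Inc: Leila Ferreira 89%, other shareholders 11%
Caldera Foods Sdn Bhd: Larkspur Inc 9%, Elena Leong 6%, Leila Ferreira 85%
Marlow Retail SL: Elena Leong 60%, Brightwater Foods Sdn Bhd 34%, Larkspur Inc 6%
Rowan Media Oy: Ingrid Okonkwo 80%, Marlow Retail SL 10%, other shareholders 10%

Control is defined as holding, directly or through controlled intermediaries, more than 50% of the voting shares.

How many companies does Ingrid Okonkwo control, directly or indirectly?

Ingrid holds 70% of Tessera, so Ingrid controls Tessera.
Ingrid holds 80% of Rowan, so Ingrid controls Rowan.
No other company's threshold is met.
Ingrid controls 2 companies.

2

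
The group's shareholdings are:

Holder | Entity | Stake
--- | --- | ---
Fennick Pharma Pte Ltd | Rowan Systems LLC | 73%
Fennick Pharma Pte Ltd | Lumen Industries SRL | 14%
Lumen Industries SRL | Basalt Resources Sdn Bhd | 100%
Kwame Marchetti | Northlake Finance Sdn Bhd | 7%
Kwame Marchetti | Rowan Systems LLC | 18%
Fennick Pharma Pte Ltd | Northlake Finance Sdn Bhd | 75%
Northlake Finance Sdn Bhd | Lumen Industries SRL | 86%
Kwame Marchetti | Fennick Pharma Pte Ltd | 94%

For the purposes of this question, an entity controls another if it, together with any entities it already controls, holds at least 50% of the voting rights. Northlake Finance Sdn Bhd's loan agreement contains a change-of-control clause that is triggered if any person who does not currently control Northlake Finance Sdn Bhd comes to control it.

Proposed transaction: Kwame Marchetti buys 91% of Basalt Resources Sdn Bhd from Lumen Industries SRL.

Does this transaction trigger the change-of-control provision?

No

The purchase adds only to Kwame's holdings (Lumen's stake shrinks), so Kwame is the only person who could newly come to control Northlake.
Kwame holds 94% of Fennick, so Kwame controls Fennick.
Kwame and Fennick together hold 7% + 75% = 82% of Northlake, so Kwame controls Northlake.
So Kwame already controls Northlake before the transaction.
After the purchase, Kwame holds 91% of Basalt directly, and Lumen's stake falls to 9%.
Kwame controlled Northlake already, so this is not a new person acquiring control; every other person's position is unchanged or reduced.
No new person acquires control, so the clause is not triggered.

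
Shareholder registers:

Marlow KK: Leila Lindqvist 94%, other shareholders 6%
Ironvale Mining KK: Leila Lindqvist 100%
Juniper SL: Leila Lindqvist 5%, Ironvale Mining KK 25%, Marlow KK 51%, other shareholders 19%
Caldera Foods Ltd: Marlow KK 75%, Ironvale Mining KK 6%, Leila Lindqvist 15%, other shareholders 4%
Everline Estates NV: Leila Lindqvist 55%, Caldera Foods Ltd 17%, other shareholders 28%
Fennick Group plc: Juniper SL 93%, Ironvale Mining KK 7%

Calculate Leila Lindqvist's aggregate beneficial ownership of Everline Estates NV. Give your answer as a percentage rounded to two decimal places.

70.56%

Leila reaches Everline along 4 paths.
Direct stake: 55% = 55%.
Via Marlow → Caldera: 94% × 75% × 17% = 11.985%.
Via Ironvale → Caldera: 100% × 6% × 17% = 1.02%.
Via Caldera: 15% × 17% = 2.55%.
Total: 55% + 11.985% + 1.02% + 2.55% = 70.555%.
Rounded: 70.56%.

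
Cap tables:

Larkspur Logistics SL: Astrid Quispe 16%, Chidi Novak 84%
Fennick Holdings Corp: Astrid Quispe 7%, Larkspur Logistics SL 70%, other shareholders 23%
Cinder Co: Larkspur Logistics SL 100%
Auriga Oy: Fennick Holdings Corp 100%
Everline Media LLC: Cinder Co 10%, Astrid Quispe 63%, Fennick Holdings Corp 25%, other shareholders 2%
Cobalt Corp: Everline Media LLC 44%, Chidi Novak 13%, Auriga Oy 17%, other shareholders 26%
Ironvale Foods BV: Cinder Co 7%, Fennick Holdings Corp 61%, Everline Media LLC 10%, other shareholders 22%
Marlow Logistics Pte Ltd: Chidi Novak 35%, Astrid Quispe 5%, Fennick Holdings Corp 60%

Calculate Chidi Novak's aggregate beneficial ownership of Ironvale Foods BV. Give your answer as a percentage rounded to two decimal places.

44.06%

Chidi reaches Ironvale along 4 paths.
Via Larkspur → Cinder: 84% × 100% × 7% = 5.88%.
Via Larkspur → Fennick: 84% × 70% × 61% = 35.868%.
Via Larkspur → Cinder → Everline: 84% × 100% × 10% × 10% = 0.84%.
Via Larkspur → Fennick → Everline: 84% × 70% × 25% × 10% = 1.47%.
Total: 5.88% + 35.868% + 0.84% + 1.47% = 44.058%.
Rounded: 44.06%.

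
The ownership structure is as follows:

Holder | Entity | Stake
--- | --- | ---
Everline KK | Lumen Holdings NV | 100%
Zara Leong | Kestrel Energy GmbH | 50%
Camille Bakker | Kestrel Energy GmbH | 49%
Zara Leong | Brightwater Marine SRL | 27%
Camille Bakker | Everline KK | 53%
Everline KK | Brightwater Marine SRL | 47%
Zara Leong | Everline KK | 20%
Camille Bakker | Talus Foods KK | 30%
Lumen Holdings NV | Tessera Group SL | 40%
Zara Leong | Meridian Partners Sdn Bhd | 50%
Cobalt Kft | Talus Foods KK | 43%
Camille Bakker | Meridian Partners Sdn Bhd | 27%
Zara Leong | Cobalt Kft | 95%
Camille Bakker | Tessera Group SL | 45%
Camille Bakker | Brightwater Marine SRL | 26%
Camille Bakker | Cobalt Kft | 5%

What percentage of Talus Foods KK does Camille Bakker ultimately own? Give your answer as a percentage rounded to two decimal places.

32.15%

Camille reaches Talus along 2 paths.
Via Cobalt: 5% × 43% = 2.15%.
Direct stake: 30% = 30%.
Total: 2.15% + 30% = 32.15%.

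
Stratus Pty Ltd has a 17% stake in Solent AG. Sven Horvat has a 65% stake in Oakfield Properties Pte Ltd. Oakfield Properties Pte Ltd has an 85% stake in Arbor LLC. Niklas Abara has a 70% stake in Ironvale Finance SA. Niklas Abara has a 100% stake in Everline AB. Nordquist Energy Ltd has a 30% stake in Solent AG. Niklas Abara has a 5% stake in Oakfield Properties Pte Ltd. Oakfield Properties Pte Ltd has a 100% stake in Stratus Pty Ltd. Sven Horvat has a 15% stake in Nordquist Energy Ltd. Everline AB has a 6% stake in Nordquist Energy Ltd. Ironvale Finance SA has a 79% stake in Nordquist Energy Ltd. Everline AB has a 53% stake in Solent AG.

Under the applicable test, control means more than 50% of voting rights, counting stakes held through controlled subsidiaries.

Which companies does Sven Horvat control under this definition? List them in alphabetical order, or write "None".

Arbor LLC, Oakfield Properties Pte Ltd, Stratus Pty Ltd

Sven holds 65% of Oakfield, so Sven controls Oakfield.
Oakfield holds 100% of Stratus, so Sven controls Stratus.
Oakfield holds 85% of Arbor, so Sven controls Arbor.
No other company's threshold is met.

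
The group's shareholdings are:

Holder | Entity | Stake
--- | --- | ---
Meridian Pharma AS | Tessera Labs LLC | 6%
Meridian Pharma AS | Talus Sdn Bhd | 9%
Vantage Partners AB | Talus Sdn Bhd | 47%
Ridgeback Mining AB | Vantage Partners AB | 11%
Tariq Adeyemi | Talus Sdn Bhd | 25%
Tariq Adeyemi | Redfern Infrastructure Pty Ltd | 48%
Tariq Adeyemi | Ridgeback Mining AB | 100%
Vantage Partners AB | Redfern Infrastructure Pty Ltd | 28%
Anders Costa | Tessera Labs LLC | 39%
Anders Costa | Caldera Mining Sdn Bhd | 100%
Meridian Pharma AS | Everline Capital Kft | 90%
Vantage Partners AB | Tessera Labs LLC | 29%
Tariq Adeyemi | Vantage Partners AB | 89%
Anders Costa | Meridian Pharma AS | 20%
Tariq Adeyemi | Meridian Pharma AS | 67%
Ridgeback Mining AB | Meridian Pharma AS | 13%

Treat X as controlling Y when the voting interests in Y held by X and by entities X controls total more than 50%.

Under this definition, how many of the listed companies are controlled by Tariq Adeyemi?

6

Tariq holds 100% of Ridgeback, so Tariq controls Ridgeback.
Tariq and Ridgeback together hold 67% + 13% = 80% of Meridian, so Tariq controls Meridian.
Ridgeback and Tariq together hold 11% + 89% = 100% of Vantage, so Tariq controls Vantage.
Tariq and Vantage together hold 48% + 28% = 76% of Redfern, so Tariq controls Redfern.
Meridian holds 90% of Everline, so Tariq controls Everline.
Vantage and Tariq and Meridian together hold 47% + 25% + 9% = 81% of Talus, so Tariq controls Talus.
No other company's threshold is met.
Tariq controls 6 companies.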